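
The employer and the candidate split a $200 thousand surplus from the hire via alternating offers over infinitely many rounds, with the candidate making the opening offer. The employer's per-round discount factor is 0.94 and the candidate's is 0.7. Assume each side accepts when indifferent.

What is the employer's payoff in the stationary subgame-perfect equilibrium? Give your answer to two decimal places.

164.91

Let x be the candidate's share when the candidate proposes and y be the employer's share when the employer proposes.
The employer accepts iff offered ≥ 0.94·y, so x = 200 − 0.94y. Symmetrically y = 200 − 0.7x.
Substituting: x = 200 − 0.94(200 − 0.7x), giving x(1 − 0.7·0.94) = 200(1 − 0.94).
So x = 200 × 0.06 / 0.342 ≈ 35.0877, and the employer receives 200 − x ≈ 164.9123.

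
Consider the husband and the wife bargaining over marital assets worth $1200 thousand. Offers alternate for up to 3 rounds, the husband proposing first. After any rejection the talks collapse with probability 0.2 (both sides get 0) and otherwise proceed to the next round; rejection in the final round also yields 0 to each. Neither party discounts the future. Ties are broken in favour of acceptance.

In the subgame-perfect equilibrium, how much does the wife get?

192

Round 3 (the husband proposes): rejection yields 0 for the wife; the husband offers 0 and keeps 1200.
Round 2 (the wife proposes): rejecting gives the husband an expected 0.8 × 1200 = 960; the wife offers that and keeps 240.
Round 1 (the husband proposes): rejecting gives the wife an expected 0.8 × 240 = 192; the husband offers that and keeps 1008.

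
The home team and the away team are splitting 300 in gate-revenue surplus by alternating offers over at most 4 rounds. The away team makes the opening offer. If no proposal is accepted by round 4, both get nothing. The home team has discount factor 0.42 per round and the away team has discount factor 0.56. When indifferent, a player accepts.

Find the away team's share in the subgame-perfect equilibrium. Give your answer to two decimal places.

Solve by backward induction from round 4.
Round 4 (the home team proposes): the away team will accept anything ≥ 0, so the home team offers 0 and keeps 300.
Round 3 (the away team proposes): the home team can get 300 next round, worth 0.42 × 300 = 126 now; the away team offers that and keeps 174.
Round 2 (the home team proposes): the away team can get 174 next round, worth 0.56 × 174 = 97.44 now. The home team offers 97.44 and keeps 300 − 97.44 = 202.56.
Round 1 (the away team proposes): the home team can get 202.56 next round, worth 0.42 × 202.56 = 85.0752 now. The away team offers 85.0752 and keeps 300 − 85.0752 = 214.9248.

214.92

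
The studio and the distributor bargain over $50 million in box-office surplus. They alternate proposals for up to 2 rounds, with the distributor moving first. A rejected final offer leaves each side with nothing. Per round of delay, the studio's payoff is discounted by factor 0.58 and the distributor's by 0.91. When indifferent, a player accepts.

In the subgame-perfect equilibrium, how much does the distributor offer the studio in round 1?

29

Round 2 (the studio proposes): the distributor will accept anything ≥ 0, so the studio offers 0 and keeps 50.
Round 1 (the distributor proposes): the studio can get 50 next round, worth 0.58 × 50 = 29 now; the distributor offers that and keeps 21.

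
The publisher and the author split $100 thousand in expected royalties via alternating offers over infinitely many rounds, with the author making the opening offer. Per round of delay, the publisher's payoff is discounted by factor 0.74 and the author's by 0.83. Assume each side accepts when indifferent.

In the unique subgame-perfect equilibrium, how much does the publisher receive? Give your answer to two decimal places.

32.61

Let x be the author's share when the author proposes and y be the publisher's share when the publisher proposes.
The publisher accepts iff offered ≥ 0.74·y, so x = 100 − 0.74y. Symmetrically y = 100 − 0.83x.
Substituting: x = 100 − 0.74(100 − 0.83x), giving x(1 − 0.83·0.74) = 100(1 − 0.74).
So x = 100 × 0.26 / 0.3858 ≈ 67.3924, and the publisher receives 100 − x ≈ 32.6076.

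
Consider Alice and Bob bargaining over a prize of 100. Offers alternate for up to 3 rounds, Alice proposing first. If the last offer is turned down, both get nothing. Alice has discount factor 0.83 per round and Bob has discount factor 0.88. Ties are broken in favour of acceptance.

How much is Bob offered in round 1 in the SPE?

Round 3 (Alice proposes): Bob will accept anything ≥ 0, so Alice offers 0 and keeps 100.
Round 2 (Bob proposes): Alice can get 100 next round, worth 0.83 × 100 = 83 now; Bob offers that and keeps 17.
Round 1 (Alice proposes): Bob can get 17 next round, worth 0.88 × 17 = 14.96 now; Alice offers that and keeps 85.04.

14.96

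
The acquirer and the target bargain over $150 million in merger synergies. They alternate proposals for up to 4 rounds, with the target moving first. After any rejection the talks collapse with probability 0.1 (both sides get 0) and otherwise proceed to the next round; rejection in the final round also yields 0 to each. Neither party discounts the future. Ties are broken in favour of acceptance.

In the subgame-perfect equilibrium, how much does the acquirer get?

By backward induction:
Round 4 (the acquirer proposes): rejection yields 0 for the target; the acquirer offers 0 and keeps 150.
Round 3 (the target proposes): rejecting gives the acquirer an expected 0.9 × 150 = 135. The target offers 135 and keeps 150 − 135 = 15.
Round 2 (the acquirer proposes): rejecting gives the target an expected 0.9 × 15 = 13.5, so the acquirer offers 13.5, keeping 136.5.
Round 1 (the target proposes): rejecting gives the acquirer an expected 0.9 × 136.5 = 122.85, so the target offers 122.85, keeping 27.15.

122.85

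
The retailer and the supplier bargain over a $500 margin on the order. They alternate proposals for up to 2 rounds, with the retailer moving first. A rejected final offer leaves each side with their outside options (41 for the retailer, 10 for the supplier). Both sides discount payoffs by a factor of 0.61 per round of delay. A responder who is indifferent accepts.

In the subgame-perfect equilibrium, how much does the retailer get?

Round 2 (the supplier proposes): the retailer gets 41 if talks fail, so the supplier offers 41 and keeps 459.
Round 1 (the retailer proposes): the supplier can get 459 next round, worth 0.61 × 459 = 279.99 now; the retailer offers that and keeps 220.01.

220.01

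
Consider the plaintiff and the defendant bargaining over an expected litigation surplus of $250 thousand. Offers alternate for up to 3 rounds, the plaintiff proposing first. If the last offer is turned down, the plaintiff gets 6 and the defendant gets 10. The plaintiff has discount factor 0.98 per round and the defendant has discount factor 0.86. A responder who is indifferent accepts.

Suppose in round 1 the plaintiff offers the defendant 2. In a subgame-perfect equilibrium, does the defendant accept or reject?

Reject

Round 3 (the plaintiff proposes): the defendant gets 10 if talks fail, so the plaintiff offers 10 and keeps 240.
Round 2 (the defendant proposes): the plaintiff can get 240 next round, worth 0.98 × 240 = 235.2 now; the defendant offers that and keeps 14.8.
So by rejecting in round 1, the defendant gets 14.8 next round, worth 0.86 × 14.8 = 12.728 now.
Offer 2 < 12.728, so the defendant rejects.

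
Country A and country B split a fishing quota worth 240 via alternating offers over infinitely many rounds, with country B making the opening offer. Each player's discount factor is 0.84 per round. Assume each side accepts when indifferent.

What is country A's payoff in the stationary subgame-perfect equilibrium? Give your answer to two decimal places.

When country B proposes, country A accepts any offer worth at least 0.84 times what country A would get by proposing next round; and vice versa.
This gives x = 240 − 0.84y and y = 240 − 0.84x, where x and y are each side's share when it proposes.
Hence (1 − 0.84·0.84)x = 240(1 − 0.84), i.e. 0.2944·x = 38.4.
x ≈ 130.4348; country A's share is 240 − x ≈ 109.5652.

109.57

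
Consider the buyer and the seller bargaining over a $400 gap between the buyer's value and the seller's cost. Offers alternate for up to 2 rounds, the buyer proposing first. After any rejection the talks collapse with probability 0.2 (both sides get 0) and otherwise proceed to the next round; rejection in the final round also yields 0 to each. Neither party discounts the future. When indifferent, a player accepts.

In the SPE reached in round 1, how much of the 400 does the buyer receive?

Round 2 (the seller proposes): the buyer will accept anything ≥ 0, so the seller offers 0 and keeps 400.
Round 1 (the buyer proposes): rejecting gives the seller an expected 0.8 × 400 = 320; the buyer offers that and keeps 80.

80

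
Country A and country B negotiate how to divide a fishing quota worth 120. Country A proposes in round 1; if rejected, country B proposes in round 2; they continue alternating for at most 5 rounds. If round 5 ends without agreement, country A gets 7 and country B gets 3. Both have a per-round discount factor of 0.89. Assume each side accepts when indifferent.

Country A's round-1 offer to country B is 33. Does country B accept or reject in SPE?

Work out country B's continuation value if the offer is rejected.
Round 5 (country A proposes): country B gets 3 if talks fail, so country A offers 3 and keeps 117.
Round 4 (country B proposes): country A can get 117 next round, worth 0.89 × 117 = 104.13 now. Country B offers 104.13 and keeps 120 − 104.13 = 15.87.
Round 3 (country A proposes): country B can get 15.87 next round, worth 0.89 × 15.87 = 14.1243 now; country A offers that and keeps 105.8757.
Round 2 (country B proposes): country A can get 105.8757 next round, worth 0.89 × 105.8757 = 94.229373 now. Country B offers 94.229373 and keeps 120 − 94.229373 = 25.770627.
So by rejecting in round 1, country B gets 25.770627 next round, worth 0.89 × 25.770627 = 22.93585803 now.
Offer 33 ≥ 22.93585803, so country B accepts.

Accept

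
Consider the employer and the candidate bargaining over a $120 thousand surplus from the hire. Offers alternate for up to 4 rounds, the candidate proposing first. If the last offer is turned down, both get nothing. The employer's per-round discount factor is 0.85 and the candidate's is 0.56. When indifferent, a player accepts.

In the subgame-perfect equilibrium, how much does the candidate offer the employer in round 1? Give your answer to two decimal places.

Round 4 (the employer proposes): the candidate will accept anything ≥ 0, so the employer offers 0 and keeps 120.
Round 3 (the candidate proposes): the employer can get 120 next round, worth 0.85 × 120 = 102 now. The candidate offers 102 and keeps 120 − 102 = 18.
Round 2 (the employer proposes): the candidate can get 18 next round, worth 0.56 × 18 = 10.08 now. The employer offers 10.08 and keeps 120 − 10.08 = 109.92.
Round 1 (the candidate proposes): the employer can get 109.92 next round, worth 0.85 × 109.92 = 93.432 now; the candidate offers that and keeps 26.568.

93.43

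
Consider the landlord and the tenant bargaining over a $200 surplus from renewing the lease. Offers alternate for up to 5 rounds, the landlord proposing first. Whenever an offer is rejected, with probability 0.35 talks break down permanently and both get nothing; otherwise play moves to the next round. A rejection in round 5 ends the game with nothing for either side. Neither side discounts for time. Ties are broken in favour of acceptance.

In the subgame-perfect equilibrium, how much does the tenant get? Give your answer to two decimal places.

64.72

Round 5 (the landlord proposes): the tenant will accept anything ≥ 0, so the landlord offers 0 and keeps 200.
Round 4 (the tenant proposes): rejecting gives the landlord an expected 0.65 × 200 = 130, so the tenant offers 130, keeping 70.
Round 3 (the landlord proposes): rejecting gives the tenant an expected 0.65 × 70 = 45.5. The landlord offers 45.5 and keeps 200 − 45.5 = 154.5.
Round 2 (the tenant proposes): rejecting gives the landlord an expected 0.65 × 154.5 = 100.425; the tenant offers that and keeps 99.575.
Round 1 (the landlord proposes): rejecting gives the tenant an expected 0.65 × 99.575 = 64.72375; the landlord offers that and keeps 135.27625.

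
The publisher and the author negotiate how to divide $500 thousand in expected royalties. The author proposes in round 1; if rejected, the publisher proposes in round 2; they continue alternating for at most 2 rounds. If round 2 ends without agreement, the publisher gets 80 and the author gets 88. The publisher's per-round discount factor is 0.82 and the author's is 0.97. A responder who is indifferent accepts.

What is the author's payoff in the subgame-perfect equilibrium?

162.16

Round 2 (the publisher proposes): the author gets 88 if talks fail, so the publisher offers 88 and keeps 412.
Round 1 (the author proposes): the publisher can get 412 next round, worth 0.82 × 412 = 337.84 now. The author offers 337.84 and keeps 500 − 337.84 = 162.16.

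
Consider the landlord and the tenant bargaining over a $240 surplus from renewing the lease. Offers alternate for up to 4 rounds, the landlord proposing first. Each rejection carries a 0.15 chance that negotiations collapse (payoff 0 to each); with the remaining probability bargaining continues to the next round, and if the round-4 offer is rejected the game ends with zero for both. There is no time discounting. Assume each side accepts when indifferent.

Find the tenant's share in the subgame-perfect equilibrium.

177.99

Round 4 (the tenant proposes): rejection yields 0 for the landlord; the tenant offers 0 and keeps 240.
Round 3 (the landlord proposes): rejecting gives the tenant an expected 0.85 × 240 = 204; the landlord offers that and keeps 36.
Round 2 (the tenant proposes): rejecting gives the landlord an expected 0.85 × 36 = 30.6, so the tenant offers 30.6, keeping 209.4.
Round 1 (the landlord proposes): rejecting gives the tenant an expected 0.85 × 209.4 = 177.99, so the landlord offers 177.99, keeping 62.01.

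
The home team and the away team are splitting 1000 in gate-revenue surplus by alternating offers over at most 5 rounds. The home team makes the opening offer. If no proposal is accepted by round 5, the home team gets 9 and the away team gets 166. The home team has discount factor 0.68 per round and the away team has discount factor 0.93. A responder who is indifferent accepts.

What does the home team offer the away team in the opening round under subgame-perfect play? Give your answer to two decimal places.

Round 5 (the home team proposes): the away team gets 166 if talks fail, so the home team offers 166 and keeps 834.
Round 4 (the away team proposes): the home team can get 834 next round, worth 0.68 × 834 = 567.12 now, so the away team offers 567.12, keeping 432.88.
Round 3 (the home team proposes): the away team can get 432.88 next round, worth 0.93 × 432.88 = 402.5784 now, so the home team offers 402.5784, keeping 597.4216.
Round 2 (the away team proposes): the home team can get 597.4216 next round, worth 0.68 × 597.4216 = 406.246688 now. The away team offers 406.246688 and keeps 1000 − 406.246688 = 593.753312.
Round 1 (the home team proposes): the away team can get 593.753312 next round, worth 0.93 × 593.753312 = 552.19058016 now, so the home team offers 552.19058016, keeping 447.80941984.

552.19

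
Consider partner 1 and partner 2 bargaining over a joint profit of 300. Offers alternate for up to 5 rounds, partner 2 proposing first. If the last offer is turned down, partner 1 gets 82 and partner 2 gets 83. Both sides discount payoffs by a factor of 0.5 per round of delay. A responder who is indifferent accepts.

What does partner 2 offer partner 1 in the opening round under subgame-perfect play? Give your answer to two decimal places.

98.88

Round 5 (partner 2 proposes): partner 1 gets 82 if talks fail, so partner 2 offers 82 and keeps 218.
Round 4 (partner 1 proposes): partner 2 can get 218 next round, worth 0.5 × 218 = 109 now; partner 1 offers that and keeps 191.
Round 3 (partner 2 proposes): partner 1 can get 191 next round, worth 0.5 × 191 = 95.5 now, so partner 2 offers 95.5, keeping 204.5.
Round 2 (partner 1 proposes): partner 2 can get 204.5 next round, worth 0.5 × 204.5 = 102.25 now, so partner 1 offers 102.25, keeping 197.75.
Round 1 (partner 2 proposes): partner 1 can get 197.75 next round, worth 0.5 × 197.75 = 98.875 now; partner 2 offers that and keeps 201.125.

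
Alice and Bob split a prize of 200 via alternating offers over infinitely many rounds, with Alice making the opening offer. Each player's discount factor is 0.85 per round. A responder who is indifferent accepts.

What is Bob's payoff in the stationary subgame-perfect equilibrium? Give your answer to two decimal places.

When Alice proposes, Bob accepts any offer worth at least 0.85 times what Bob would get by proposing next round; and vice versa.
This gives x = 200 − 0.85y and y = 200 − 0.85x, where x and y are each side's share when it proposes.
Hence (1 − 0.85·0.85)x = 200(1 − 0.85), i.e. 0.2775·x = 30.
x ≈ 108.1081; Bob's share is 200 − x ≈ 91.8919.

91.89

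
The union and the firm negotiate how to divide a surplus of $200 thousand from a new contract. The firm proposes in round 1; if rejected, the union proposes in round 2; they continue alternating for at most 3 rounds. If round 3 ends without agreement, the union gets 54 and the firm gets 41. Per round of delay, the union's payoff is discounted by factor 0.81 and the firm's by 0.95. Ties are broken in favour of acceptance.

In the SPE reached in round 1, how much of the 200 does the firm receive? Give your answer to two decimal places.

150.35

Round 3 (the firm proposes): the union gets 54 if talks fail, so the firm offers 54 and keeps 146.
Round 2 (the union proposes): the firm can get 146 next round, worth 0.95 × 146 = 138.7 now, so the union offers 138.7, keeping 61.3.
Round 1 (the firm proposes): the union can get 61.3 next round, worth 0.81 × 61.3 = 49.653 now; the firm offers that and keeps 150.347.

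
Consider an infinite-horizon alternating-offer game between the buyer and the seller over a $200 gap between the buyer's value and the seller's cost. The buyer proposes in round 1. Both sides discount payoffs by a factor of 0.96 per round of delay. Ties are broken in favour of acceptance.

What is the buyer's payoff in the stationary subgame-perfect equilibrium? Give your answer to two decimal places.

102.04

In a stationary SPE each proposer offers the other exactly their discounted continuation value.
If the buyer keeps x when proposing and the seller keeps y when proposing, then x = 200 − 0.96y and y = 200 − 0.96x.
Solving: x = 200(1 − 0.96) / (1 − 0.96·0.96) = 8 / 0.0784 ≈ 102.0408.
The seller gets 200 − 102.0408 ≈ 97.9592.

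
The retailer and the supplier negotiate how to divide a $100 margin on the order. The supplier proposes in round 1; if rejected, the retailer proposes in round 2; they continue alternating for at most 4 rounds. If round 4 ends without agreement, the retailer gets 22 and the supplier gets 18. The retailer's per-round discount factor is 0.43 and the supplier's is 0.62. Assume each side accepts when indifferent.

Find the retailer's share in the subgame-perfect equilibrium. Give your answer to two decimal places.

25.74

Round 4 (the retailer proposes): the supplier gets 18 if talks fail, so the retailer offers 18 and keeps 82.
Round 3 (the supplier proposes): the retailer can get 82 next round, worth 0.43 × 82 = 35.26 now, so the supplier offers 35.26, keeping 64.74.
Round 2 (the retailer proposes): the supplier can get 64.74 next round, worth 0.62 × 64.74 = 40.1388 now; the retailer offers that and keeps 59.8612.
Round 1 (the supplier proposes): the retailer can get 59.8612 next round, worth 0.43 × 59.8612 = 25.740316 now; the supplier offers that and keeps 74.259684.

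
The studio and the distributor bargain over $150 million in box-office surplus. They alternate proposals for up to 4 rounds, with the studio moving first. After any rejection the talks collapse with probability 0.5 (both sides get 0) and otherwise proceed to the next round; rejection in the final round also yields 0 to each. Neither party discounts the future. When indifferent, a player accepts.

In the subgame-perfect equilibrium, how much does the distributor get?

By backward induction:
Round 4 (the distributor proposes): rejection yields 0 for the studio; the distributor offers 0 and keeps 150.
Round 3 (the studio proposes): rejecting gives the distributor an expected 0.5 × 150 = 75; the studio offers that and keeps 75.
Round 2 (the distributor proposes): rejecting gives the studio an expected 0.5 × 75 = 37.5; the distributor offers that and keeps 112.5.
Round 1 (the studio proposes): rejecting gives the distributor an expected 0.5 × 112.5 = 56.25, so the studio offers 56.25, keeping 93.75.

56.25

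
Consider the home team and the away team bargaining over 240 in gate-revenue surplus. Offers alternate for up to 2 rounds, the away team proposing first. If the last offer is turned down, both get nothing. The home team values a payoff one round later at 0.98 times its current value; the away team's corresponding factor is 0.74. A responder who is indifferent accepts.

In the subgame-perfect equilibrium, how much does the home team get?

Work backward from the last round.
Round 2 (the home team proposes): rejection yields 0 for the away team; the home team offers 0 and keeps 240.
Round 1 (the away team proposes): the home team can get 240 next round, worth 0.98 × 240 = 235.2 now. The away team offers 235.2 and keeps 240 − 235.2 = 4.8.

235.2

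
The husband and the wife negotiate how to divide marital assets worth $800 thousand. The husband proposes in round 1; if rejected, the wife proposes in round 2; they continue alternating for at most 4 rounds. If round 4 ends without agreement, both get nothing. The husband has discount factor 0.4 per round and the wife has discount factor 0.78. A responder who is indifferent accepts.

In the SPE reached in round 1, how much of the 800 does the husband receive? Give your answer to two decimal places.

230.91

Round 4 (the wife proposes): the husband will accept anything ≥ 0, so the wife offers 0 and keeps 800.
Round 3 (the husband proposes): the wife can get 800 next round, worth 0.78 × 800 = 624 now, so the husband offers 624, keeping 176.
Round 2 (the wife proposes): the husband can get 176 next round, worth 0.4 × 176 = 70.4 now. The wife offers 70.4 and keeps 800 − 70.4 = 729.6.
Round 1 (the husband proposes): the wife can get 729.6 next round, worth 0.78 × 729.6 = 569.088 now; the husband offers that and keeps 230.912.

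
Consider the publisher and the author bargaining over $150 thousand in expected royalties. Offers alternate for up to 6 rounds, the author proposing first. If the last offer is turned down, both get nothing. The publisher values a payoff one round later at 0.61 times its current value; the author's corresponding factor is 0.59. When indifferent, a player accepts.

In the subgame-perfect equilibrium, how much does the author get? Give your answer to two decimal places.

87.13

Round 6 (the publisher proposes): the author will accept anything ≥ 0, so the publisher offers 0 and keeps 150.
Round 5 (the author proposes): the publisher can get 150 next round, worth 0.61 × 150 = 91.5 now, so the author offers 91.5, keeping 58.5.
Round 4 (the publisher proposes): the author can get 58.5 next round, worth 0.59 × 58.5 = 34.515 now; the publisher offers that and keeps 115.485.
Round 3 (the author proposes): the publisher can get 115.485 next round, worth 0.61 × 115.485 = 70.44585 now, so the author offers 70.44585, keeping 79.55415.
Round 2 (the publisher proposes): the author can get 79.55415 next round, worth 0.59 × 79.55415 = 46.9369485 now, so the publisher offers 46.9369485, keeping 103.0630515.
Round 1 (the author proposes): the publisher can get 103.0630515 next round, worth 0.61 × 103.0630515 = 62.868461415 now; the author offers that and keeps 87.131538585.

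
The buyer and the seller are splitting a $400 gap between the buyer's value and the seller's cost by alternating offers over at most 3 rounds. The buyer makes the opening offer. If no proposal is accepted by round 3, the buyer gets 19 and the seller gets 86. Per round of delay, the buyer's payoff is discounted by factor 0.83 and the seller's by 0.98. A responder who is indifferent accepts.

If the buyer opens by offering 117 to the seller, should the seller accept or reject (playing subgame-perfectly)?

Work out the seller's continuation value if the offer is rejected.
Round 3 (the buyer proposes): the seller gets 86 if talks fail, so the buyer offers 86 and keeps 314.
Round 2 (the seller proposes): the buyer can get 314 next round, worth 0.83 × 314 = 260.62 now; the seller offers that and keeps 139.38.
So by rejecting in round 1, the seller gets 139.38 next round, worth 0.98 × 139.38 = 136.5924 now.
Offer 117 < 136.5924, so the seller rejects.

Reject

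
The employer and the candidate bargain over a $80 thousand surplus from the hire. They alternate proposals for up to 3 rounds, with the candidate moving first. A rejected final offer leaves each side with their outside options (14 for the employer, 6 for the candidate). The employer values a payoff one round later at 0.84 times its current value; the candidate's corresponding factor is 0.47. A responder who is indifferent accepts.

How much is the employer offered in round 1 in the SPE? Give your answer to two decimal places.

41.14

Round 3 (the candidate proposes): the employer gets 14 if talks fail, so the candidate offers 14 and keeps 66.
Round 2 (the employer proposes): the candidate can get 66 next round, worth 0.47 × 66 = 31.02 now, so the employer offers 31.02, keeping 48.98.
Round 1 (the candidate proposes): the employer can get 48.98 next round, worth 0.84 × 48.98 = 41.1432 now. The candidate offers 41.1432 and keeps 80 − 41.1432 = 38.8568.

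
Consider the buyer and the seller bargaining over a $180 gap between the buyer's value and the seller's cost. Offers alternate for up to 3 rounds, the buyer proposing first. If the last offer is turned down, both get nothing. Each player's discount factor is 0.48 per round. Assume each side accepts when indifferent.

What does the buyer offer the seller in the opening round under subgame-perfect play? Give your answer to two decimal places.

Round 3 (the buyer proposes): rejection yields 0 for the seller; the buyer offers 0 and keeps 180.
Round 2 (the seller proposes): the buyer can get 180 next round, worth 0.48 × 180 = 86.4 now. The seller offers 86.4 and keeps 180 − 86.4 = 93.6.
Round 1 (the buyer proposes): the seller can get 93.6 next round, worth 0.48 × 93.6 = 44.928 now. The buyer offers 44.928 and keeps 180 − 44.928 = 135.072.

44.93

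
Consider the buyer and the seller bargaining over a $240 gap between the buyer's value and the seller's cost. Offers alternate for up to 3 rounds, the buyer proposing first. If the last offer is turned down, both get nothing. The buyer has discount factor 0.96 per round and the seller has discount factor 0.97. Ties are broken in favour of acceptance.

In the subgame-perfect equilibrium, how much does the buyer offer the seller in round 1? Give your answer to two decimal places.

9.31

Round 3 (the buyer proposes): the seller will accept anything ≥ 0, so the buyer offers 0 and keeps 240.
Round 2 (the seller proposes): the buyer can get 240 next round, worth 0.96 × 240 = 230.4 now; the seller offers that and keeps 9.6.
Round 1 (the buyer proposes): the seller can get 9.6 next round, worth 0.97 × 9.6 = 9.312 now. The buyer offers 9.312 and keeps 240 − 9.312 = 230.688.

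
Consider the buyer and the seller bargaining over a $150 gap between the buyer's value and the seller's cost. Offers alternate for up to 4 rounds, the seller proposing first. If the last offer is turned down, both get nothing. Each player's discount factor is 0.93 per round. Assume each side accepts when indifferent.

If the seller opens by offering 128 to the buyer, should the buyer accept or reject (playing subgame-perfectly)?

Reject

Round 4 (the buyer proposes): rejection yields 0 for the seller; the buyer offers 0 and keeps 150.
Round 3 (the seller proposes): the buyer can get 150 next round, worth 0.93 × 150 = 139.5 now, so the seller offers 139.5, keeping 10.5.
Round 2 (the buyer proposes): the seller can get 10.5 next round, worth 0.93 × 10.5 = 9.765 now; the buyer offers that and keeps 140.235.
So by rejecting in round 1, the buyer gets 140.235 next round, worth 0.93 × 140.235 = 130.41855 now.
Offer 128 < 130.41855, so the buyer rejects.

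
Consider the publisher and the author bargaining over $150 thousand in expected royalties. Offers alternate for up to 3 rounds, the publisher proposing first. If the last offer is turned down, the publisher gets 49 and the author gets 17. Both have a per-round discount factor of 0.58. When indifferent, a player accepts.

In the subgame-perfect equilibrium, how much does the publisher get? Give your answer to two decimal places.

107.74

By backward induction:
Round 3 (the publisher proposes): the author gets 17 if talks fail, so the publisher offers 17 and keeps 133.
Round 2 (the author proposes): the publisher can get 133 next round, worth 0.58 × 133 = 77.14 now; the author offers that and keeps 72.86.
Round 1 (the publisher proposes): the author can get 72.86 next round, worth 0.58 × 72.86 = 42.2588 now; the publisher offers that and keeps 107.7412.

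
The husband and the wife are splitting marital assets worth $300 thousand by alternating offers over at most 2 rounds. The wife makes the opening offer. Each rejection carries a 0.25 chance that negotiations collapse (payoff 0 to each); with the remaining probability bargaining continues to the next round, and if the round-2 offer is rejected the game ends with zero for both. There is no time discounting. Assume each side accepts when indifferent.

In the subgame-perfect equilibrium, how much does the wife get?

75

Round 2 (the husband proposes): the wife will accept anything ≥ 0, so the husband offers 0 and keeps 300.
Round 1 (the wife proposes): rejecting gives the husband an expected 0.75 × 300 = 225, so the wife offers 225, keeping 75.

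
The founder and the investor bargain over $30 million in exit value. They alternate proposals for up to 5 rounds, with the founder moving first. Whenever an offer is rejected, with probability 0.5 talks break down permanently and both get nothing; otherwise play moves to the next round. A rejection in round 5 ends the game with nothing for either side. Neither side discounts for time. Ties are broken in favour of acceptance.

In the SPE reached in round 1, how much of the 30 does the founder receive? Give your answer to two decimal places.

20.63

Round 5 (the founder proposes): the investor will accept anything ≥ 0, so the founder offers 0 and keeps 30.
Round 4 (the investor proposes): rejecting gives the founder an expected 0.5 × 30 = 15; the investor offers that and keeps 15.
Round 3 (the founder proposes): rejecting gives the investor an expected 0.5 × 15 = 7.5, so the founder offers 7.5, keeping 22.5.
Round 2 (the investor proposes): rejecting gives the founder an expected 0.5 × 22.5 = 11.25. The investor offers 11.25 and keeps 30 − 11.25 = 18.75.
Round 1 (the founder proposes): rejecting gives the investor an expected 0.5 × 18.75 = 9.375; the founder offers that and keeps 20.625.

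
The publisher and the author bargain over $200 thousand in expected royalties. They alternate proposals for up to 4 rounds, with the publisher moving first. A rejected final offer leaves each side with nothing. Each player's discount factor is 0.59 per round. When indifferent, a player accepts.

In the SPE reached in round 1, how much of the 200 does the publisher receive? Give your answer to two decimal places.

Round 4 (the author proposes): rejection yields 0 for the publisher; the author offers 0 and keeps 200.
Round 3 (the publisher proposes): the author can get 200 next round, worth 0.59 × 200 = 118 now, so the publisher offers 118, keeping 82.
Round 2 (the author proposes): the publisher can get 82 next round, worth 0.59 × 82 = 48.38 now; the author offers that and keeps 151.62.
Round 1 (the publisher proposes): the author can get 151.62 next round, worth 0.59 × 151.62 = 89.4558 now; the publisher offers that and keeps 110.5442.

110.54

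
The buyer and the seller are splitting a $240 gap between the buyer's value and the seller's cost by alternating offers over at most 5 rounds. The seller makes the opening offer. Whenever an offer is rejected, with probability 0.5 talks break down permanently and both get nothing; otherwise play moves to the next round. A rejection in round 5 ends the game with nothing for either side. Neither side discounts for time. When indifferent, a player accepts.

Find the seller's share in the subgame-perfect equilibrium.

Round 5 (the seller proposes): the buyer will accept anything ≥ 0, so the seller offers 0 and keeps 240.
Round 4 (the buyer proposes): rejecting gives the seller an expected 0.5 × 240 = 120. The buyer offers 120 and keeps 240 − 120 = 120.
Round 3 (the seller proposes): rejecting gives the buyer an expected 0.5 × 120 = 60; the seller offers that and keeps 180.
Round 2 (the buyer proposes): rejecting gives the seller an expected 0.5 × 180 = 90, so the buyer offers 90, keeping 150.
Round 1 (the seller proposes): rejecting gives the buyer an expected 0.5 × 150 = 75. The seller offers 75 and keeps 240 − 75 = 165.

165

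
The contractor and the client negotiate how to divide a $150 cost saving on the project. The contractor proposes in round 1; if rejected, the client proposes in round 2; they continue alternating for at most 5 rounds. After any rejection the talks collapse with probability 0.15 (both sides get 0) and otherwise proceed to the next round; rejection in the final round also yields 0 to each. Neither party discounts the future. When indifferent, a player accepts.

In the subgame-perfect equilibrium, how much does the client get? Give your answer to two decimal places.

Round 5 (the contractor proposes): the client will accept anything ≥ 0, so the contractor offers 0 and keeps 150.
Round 4 (the client proposes): rejecting gives the contractor an expected 0.85 × 150 = 127.5. The client offers 127.5 and keeps 150 − 127.5 = 22.5.
Round 3 (the contractor proposes): rejecting gives the client an expected 0.85 × 22.5 = 19.125, so the contractor offers 19.125, keeping 130.875.
Round 2 (the client proposes): rejecting gives the contractor an expected 0.85 × 130.875 = 111.24375. The client offers 111.24375 and keeps 150 − 111.24375 = 38.75625.
Round 1 (the contractor proposes): rejecting gives the client an expected 0.85 × 38.75625 = 32.9428125. The contractor offers 32.9428125 and keeps 150 − 32.9428125 = 117.0571875.

32.94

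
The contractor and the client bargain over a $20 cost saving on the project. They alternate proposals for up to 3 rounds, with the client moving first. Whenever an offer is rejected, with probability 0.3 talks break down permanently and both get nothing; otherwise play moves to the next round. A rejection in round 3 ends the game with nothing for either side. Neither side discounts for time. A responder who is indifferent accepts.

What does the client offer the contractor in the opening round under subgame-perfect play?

4.2

Round 3 (the client proposes): the contractor will accept anything ≥ 0, so the client offers 0 and keeps 20.
Round 2 (the contractor proposes): rejecting gives the client an expected 0.7 × 20 = 14, so the contractor offers 14, keeping 6.
Round 1 (the client proposes): rejecting gives the contractor an expected 0.7 × 6 = 4.2; the client offers that and keeps 15.8.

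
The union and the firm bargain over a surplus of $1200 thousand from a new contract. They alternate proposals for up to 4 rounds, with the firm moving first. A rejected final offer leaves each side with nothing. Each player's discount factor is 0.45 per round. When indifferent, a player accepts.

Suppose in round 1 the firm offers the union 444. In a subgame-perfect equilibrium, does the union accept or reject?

Accept

Work out the union's continuation value if the offer is rejected.
Round 4 (the union proposes): the firm will accept anything ≥ 0, so the union offers 0 and keeps 1200.
Round 3 (the firm proposes): the union can get 1200 next round, worth 0.45 × 1200 = 540 now, so the firm offers 540, keeping 660.
Round 2 (the union proposes): the firm can get 660 next round, worth 0.45 × 660 = 297 now; the union offers that and keeps 903.
So by rejecting in round 1, the union gets 903 next round, worth 0.45 × 903 = 406.35 now.
Offer 444 ≥ 406.35, so the union accepts.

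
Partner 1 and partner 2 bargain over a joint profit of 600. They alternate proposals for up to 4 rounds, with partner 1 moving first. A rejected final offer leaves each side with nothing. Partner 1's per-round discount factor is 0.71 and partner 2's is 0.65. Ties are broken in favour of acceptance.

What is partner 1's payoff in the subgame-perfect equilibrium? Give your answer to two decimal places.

Round 4 (partner 2 proposes): rejection yields 0 for partner 1; partner 2 offers 0 and keeps 600.
Round 3 (partner 1 proposes): partner 2 can get 600 next round, worth 0.65 × 600 = 390 now, so partner 1 offers 390, keeping 210.
Round 2 (partner 2 proposes): partner 1 can get 210 next round, worth 0.71 × 210 = 149.1 now; partner 2 offers that and keeps 450.9.
Round 1 (partner 1 proposes): partner 2 can get 450.9 next round, worth 0.65 × 450.9 = 293.085 now; partner 1 offers that and keeps 306.915.

306.92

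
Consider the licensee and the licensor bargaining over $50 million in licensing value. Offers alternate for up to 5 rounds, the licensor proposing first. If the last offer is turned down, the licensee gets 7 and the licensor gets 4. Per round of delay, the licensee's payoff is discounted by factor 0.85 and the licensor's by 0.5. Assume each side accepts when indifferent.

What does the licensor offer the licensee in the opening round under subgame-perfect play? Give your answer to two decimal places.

Round 5 (the licensor proposes): the licensee gets 7 if talks fail, so the licensor offers 7 and keeps 43.
Round 4 (the licensee proposes): the licensor can get 43 next round, worth 0.5 × 43 = 21.5 now; the licensee offers that and keeps 28.5.
Round 3 (the licensor proposes): the licensee can get 28.5 next round, worth 0.85 × 28.5 = 24.225 now. The licensor offers 24.225 and keeps 50 − 24.225 = 25.775.
Round 2 (the licensee proposes): the licensor can get 25.775 next round, worth 0.5 × 25.775 = 12.8875 now. The licensee offers 12.8875 and keeps 50 − 12.8875 = 37.1125.
Round 1 (the licensor proposes): the licensee can get 37.1125 next round, worth 0.85 × 37.1125 = 31.545625 now, so the licensor offers 31.545625, keeping 18.454375.

31.55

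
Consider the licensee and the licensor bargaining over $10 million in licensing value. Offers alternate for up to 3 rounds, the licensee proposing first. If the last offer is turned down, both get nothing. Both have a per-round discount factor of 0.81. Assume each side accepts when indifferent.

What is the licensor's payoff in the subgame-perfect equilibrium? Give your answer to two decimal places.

1.54

Round 3 (the licensee proposes): rejection yields 0 for the licensor; the licensee offers 0 and keeps 10.
Round 2 (the licensor proposes): the licensee can get 10 next round, worth 0.81 × 10 = 8.1 now, so the licensor offers 8.1, keeping 1.9.
Round 1 (the licensee proposes): the licensor can get 1.9 next round, worth 0.81 × 1.9 = 1.539 now; the licensee offers that and keeps 8.461.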